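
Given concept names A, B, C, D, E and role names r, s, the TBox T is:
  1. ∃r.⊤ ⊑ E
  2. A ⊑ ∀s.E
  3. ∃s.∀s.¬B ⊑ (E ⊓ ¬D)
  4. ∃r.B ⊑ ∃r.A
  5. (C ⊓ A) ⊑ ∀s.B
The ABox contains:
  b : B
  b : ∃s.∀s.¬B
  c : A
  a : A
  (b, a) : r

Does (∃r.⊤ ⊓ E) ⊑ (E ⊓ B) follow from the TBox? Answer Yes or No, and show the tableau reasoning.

No

1. (∃r.⊤ ⊓ E) ⊑ (E ⊓ B)  ⇔  ((∃r.⊤ ⊓ E) ⊓ (¬E ⊔ ¬B)) unsat w.r.t. T
   open: L(x₀) ⊇ {E, ¬A, ¬B, ∀r.¬B, ∀s.∃s.B, …} (+ ∃-successors)
2. Hence (∃r.⊤ ⊓ E) ⊑ (E ⊓ B): not entailed.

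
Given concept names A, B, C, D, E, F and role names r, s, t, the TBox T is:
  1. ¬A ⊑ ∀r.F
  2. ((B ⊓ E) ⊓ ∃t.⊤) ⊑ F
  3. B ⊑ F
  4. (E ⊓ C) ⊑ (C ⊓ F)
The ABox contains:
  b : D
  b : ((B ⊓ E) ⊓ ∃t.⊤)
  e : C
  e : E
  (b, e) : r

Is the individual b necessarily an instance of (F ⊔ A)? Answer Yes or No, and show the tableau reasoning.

1. b : (F ⊔ A)?  L(b) = {D, ((B ⊓ E) ⊓ ∃t.⊤)} ∪ {(¬F ⊓ ¬A)}
   clash {F, ¬F} at b — b ∈ (F ⊔ A)
2. Hence b : (F ⊔ A): entailed.

Yes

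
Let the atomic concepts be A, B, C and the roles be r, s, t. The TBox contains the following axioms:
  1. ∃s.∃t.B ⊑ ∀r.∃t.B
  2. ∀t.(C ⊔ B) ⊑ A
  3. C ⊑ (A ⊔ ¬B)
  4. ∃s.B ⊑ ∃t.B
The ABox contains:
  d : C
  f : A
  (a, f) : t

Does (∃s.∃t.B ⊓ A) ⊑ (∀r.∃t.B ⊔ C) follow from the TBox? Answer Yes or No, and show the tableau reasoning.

Yes

1. (∃s.∃t.B ⊓ A) ⊑ (∀r.∃t.B ⊔ C)  ⇔  ((∃s.∃t.B ⊓ A) ⊓ (∃r.∀t.¬B ⊓ ¬C)) unsat w.r.t. T
   all branches close; clash {B, ¬B} at an ∃-successor
2. Hence (∃s.∃t.B ⊓ A) ⊑ (∀r.∃t.B ⊔ C): entailed.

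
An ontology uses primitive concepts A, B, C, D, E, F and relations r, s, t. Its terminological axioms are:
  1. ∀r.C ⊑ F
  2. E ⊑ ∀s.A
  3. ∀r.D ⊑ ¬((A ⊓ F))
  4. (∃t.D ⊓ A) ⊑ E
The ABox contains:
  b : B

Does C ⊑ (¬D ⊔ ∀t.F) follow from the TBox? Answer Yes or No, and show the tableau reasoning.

1. C ⊑ (¬D ⊔ ∀t.F)  ⇔  (C ⊓ (D ⊓ ∃t.¬F)) unsat w.r.t. T
   open: L(x₀) ⊇ {C, D, ¬E, ∀t.¬D, ∃r.¬C, …} (+ ∃-successors)
2. Hence C ⊑ (¬D ⊔ ∀t.F): not entailed.

No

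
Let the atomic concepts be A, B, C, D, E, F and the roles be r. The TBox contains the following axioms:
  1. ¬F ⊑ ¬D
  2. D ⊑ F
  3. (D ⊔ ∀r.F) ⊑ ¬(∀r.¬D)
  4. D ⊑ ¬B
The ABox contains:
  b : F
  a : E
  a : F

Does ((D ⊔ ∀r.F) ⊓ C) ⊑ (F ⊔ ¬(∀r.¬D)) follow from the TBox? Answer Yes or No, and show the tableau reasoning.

1. ((D ⊔ ∀r.F) ⊓ C) ⊑ (F ⊔ ¬(∀r.¬D))  ⇔  (((D ⊔ ∀r.F) ⊓ C) ⊓ (¬F ⊓ ∀r.¬D)) unsat w.r.t. T
   all branches close; clash {D, ¬D} at an ∃-successor
2. Hence ((D ⊔ ∀r.F) ⊓ C) ⊑ (F ⊔ ¬(∀r.¬D)): entailed.

Yes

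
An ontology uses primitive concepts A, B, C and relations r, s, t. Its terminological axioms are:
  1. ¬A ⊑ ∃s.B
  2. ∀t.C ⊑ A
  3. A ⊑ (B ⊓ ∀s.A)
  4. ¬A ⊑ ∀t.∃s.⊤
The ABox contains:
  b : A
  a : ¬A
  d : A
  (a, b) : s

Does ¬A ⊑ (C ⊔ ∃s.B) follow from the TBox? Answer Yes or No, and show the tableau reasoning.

Yes

1. ¬A ⊑ (C ⊔ ∃s.B)  ⇔  (¬A ⊓ (¬C ⊓ ∀s.¬B)) unsat w.r.t. T
   all branches close; clash {A, ¬A} at x₀
2. Hence ¬A ⊑ (C ⊔ ∃s.B): entailed.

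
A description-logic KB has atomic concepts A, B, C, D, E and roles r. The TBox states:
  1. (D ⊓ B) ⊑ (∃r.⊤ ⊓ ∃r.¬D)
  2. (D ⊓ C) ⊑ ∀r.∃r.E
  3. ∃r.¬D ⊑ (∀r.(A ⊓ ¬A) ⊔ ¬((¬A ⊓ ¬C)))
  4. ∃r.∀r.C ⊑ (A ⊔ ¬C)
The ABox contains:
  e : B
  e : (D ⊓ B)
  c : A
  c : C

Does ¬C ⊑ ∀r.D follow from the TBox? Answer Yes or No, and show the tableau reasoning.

1. ¬C ⊑ ∀r.D  ⇔  (¬C ⊓ ∃r.¬D) unsat w.r.t. T
   apply at x₀: ∃r.¬D⊑(∀r.(A ⊓ ¬A) ⊔ ¬((¬A ⊓ ¬C)))
   open: L(x₀) ⊇ {A, ¬C, ¬D, ∀r.∃r.¬C, ∃r.¬D} (+ ∃-successors)
2. Hence ¬C ⊑ ∀r.D: not entailed.

No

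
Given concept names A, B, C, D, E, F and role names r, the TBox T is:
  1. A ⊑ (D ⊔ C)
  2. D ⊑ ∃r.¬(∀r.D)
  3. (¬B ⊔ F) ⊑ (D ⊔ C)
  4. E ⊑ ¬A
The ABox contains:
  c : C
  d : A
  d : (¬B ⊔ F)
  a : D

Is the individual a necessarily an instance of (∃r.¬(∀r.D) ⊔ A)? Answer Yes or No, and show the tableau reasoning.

Yes

1. a : (∃r.¬(∀r.D) ⊔ A)?  L(a) = {D} ∪ {(∀r.∀r.D ⊓ ¬A)}
   clash {D, ¬D} at an ∃-successor — a ∈ (∃r.¬(∀r.D) ⊔ A)
2. Hence a : (∃r.¬(∀r.D) ⊔ A): entailed.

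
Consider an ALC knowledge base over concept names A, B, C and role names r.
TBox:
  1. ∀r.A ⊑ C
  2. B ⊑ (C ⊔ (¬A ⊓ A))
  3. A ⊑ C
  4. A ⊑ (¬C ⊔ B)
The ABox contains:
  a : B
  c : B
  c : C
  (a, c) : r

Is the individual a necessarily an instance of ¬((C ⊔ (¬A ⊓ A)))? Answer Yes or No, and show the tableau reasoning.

No

1. a : ¬((C ⊔ (¬A ⊓ A)))?  L(a) = {B} ∪ {(C ⊔ (¬A ⊓ A))}
   open: L(a) ⊇ {B, C, ¬A} — a ∉ ¬((C ⊔ (¬A ⊓ A))) possible
2. Hence a : ¬((C ⊔ (¬A ⊓ A))): not entailed.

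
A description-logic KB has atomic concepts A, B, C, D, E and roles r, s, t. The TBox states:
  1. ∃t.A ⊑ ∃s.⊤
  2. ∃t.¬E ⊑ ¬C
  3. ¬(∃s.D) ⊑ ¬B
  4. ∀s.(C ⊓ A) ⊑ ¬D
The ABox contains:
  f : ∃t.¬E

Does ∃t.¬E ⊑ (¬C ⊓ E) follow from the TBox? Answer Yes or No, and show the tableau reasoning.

1. ∃t.¬E ⊑ (¬C ⊓ E)  ⇔  (∃t.¬E ⊓ (C ⊔ ¬E)) unsat w.r.t. T
   apply at x₀: ∃t.¬E⊑¬C
   open: L(x₀) ⊇ {¬C, ¬E, ∀t.¬A, ∃s.(¬C ⊔ ¬A), ∃s.D, …} (+ ∃-successors)
2. Hence ∃t.¬E ⊑ (¬C ⊓ E): not entailed.

No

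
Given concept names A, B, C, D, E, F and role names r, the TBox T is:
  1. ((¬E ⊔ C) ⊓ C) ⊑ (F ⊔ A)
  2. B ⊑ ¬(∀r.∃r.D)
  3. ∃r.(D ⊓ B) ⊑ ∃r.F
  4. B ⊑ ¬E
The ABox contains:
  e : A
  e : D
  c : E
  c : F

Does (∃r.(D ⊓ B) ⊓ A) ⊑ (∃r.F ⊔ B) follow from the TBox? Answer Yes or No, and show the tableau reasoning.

1. (∃r.(D ⊓ B) ⊓ A) ⊑ (∃r.F ⊔ B)  ⇔  ((∃r.(D ⊓ B) ⊓ A) ⊓ (∀r.¬F ⊓ ¬B)) unsat w.r.t. T
   all branches close; clash {F, ¬F} at an ∃-successor
2. Hence (∃r.(D ⊓ B) ⊓ A) ⊑ (∃r.F ⊔ B): entailed.

Yes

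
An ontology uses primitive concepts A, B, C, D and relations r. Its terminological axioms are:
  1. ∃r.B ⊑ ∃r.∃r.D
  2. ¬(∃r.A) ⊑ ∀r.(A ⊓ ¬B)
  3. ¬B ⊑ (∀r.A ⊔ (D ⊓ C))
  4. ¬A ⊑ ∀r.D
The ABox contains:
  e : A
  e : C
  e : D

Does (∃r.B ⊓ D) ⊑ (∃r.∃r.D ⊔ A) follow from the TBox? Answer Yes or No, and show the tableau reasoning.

Yes

1. (∃r.B ⊓ D) ⊑ (∃r.∃r.D ⊔ A)  ⇔  ((∃r.B ⊓ D) ⊓ (∀r.∀r.¬D ⊓ ¬A)) unsat w.r.t. T
   all branches close; clash {D, ¬D} at an ∃-successor
2. Hence (∃r.B ⊓ D) ⊑ (∃r.∃r.D ⊔ A): entailed.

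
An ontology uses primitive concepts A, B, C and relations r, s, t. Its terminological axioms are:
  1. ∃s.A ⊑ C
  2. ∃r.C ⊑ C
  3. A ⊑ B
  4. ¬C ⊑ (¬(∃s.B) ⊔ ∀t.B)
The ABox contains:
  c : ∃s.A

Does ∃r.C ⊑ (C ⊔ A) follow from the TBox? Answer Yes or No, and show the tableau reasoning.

1. ∃r.C ⊑ (C ⊔ A)  ⇔  (∃r.C ⊓ (¬C ⊓ ¬A)) unsat w.r.t. T
   all branches close; clash {C, ¬C} at x₀
2. Hence ∃r.C ⊑ (C ⊔ A): entailed.

Yes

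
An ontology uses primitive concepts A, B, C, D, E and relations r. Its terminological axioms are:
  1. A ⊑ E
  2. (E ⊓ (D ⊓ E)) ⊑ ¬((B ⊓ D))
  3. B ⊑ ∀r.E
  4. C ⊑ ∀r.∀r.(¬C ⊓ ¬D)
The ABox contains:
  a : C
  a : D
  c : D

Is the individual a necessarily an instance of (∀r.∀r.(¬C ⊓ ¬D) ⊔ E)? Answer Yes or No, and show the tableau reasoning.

Yes

1. a : (∀r.∀r.(¬C ⊓ ¬D) ⊔ E)?  L(a) = {C, D} ∪ {(∃r.∃r.(C ⊔ D) ⊓ ¬E)}
   clash {E, ¬E} at a — a ∈ (∀r.∀r.(¬C ⊓ ¬D) ⊔ E)
2. Hence a : (∀r.∀r.(¬C ⊓ ¬D) ⊔ E): entailed.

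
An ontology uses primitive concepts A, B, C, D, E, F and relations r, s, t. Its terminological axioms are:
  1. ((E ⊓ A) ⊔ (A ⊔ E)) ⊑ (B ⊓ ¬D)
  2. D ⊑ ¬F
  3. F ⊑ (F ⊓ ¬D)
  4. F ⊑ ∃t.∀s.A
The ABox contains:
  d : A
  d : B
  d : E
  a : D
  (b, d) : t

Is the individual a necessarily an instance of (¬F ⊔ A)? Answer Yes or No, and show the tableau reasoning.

1. a : (¬F ⊔ A)?  L(a) = {D} ∪ {(F ⊓ ¬A)}
   clash {F, ¬F} at a — a ∈ (¬F ⊔ A)
2. Hence a : (¬F ⊔ A): entailed.

Yes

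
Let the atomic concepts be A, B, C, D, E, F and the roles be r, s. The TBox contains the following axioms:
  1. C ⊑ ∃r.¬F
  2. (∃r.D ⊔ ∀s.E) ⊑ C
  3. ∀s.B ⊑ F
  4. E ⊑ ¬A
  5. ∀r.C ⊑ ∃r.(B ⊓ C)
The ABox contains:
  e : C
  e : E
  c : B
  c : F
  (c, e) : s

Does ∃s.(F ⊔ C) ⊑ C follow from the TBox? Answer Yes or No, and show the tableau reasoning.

No

1. ∃s.(F ⊔ C) ⊑ C  ⇔  (∃s.(F ⊔ C) ⊓ ¬C) unsat w.r.t. T
   open: L(x₀) ⊇ {¬C, ¬E, ∀r.¬D, ∃r.¬C, ∃s.(F ⊔ C), …} (+ ∃-successors)
2. Hence ∃s.(F ⊔ C) ⊑ C: not entailed.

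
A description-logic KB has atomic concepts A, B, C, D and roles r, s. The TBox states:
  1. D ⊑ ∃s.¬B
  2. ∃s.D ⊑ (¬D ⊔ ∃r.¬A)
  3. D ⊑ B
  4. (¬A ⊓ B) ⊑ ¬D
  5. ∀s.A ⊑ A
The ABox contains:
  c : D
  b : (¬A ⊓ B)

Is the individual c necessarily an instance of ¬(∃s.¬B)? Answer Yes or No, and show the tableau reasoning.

1. c : ¬(∃s.¬B)?  L(c) = {D} ∪ {∃s.¬B}
   apply at c: D⊑B
   open: L(c) ⊇ {A, B, D, ∀s.¬D, ∃s.¬B} (+ ∃-successors) — c ∉ ¬(∃s.¬B) possible
2. Hence c : ¬(∃s.¬B): not entailed.

No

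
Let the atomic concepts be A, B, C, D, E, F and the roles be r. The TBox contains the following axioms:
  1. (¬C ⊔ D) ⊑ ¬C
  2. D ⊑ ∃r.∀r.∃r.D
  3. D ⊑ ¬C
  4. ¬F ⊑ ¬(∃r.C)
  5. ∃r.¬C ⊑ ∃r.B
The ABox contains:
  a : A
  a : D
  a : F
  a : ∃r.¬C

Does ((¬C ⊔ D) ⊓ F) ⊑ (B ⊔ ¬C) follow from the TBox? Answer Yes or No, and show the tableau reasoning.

Yes

1. ((¬C ⊔ D) ⊓ F) ⊑ (B ⊔ ¬C)  ⇔  (((¬C ⊔ D) ⊓ F) ⊓ (¬B ⊓ C)) unsat w.r.t. T
   all branches close; clash {C, ¬C} at x₀
2. Hence ((¬C ⊔ D) ⊓ F) ⊑ (B ⊔ ¬C): entailed.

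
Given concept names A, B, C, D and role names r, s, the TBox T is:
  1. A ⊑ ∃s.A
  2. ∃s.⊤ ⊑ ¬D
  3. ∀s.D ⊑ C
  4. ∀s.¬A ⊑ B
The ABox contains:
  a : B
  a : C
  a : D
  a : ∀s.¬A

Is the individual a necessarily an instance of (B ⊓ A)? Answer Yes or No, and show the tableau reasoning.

1. a : (B ⊓ A)?  L(a) = {B, C, D, ∀s.¬A} ∪ {(¬B ⊔ ¬A)}
   open: L(a) ⊇ {B, C, D, ¬A, ∀s.¬A, …} — a ∉ (B ⊓ A) possible
2. Hence a : (B ⊓ A): not entailed.

No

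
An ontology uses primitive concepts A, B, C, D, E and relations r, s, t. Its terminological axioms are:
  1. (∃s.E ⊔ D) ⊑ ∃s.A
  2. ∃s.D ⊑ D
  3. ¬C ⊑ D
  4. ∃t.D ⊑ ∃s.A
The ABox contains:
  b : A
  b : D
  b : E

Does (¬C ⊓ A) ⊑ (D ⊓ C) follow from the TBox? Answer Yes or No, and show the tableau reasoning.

1. (¬C ⊓ A) ⊑ (D ⊓ C)  ⇔  ((¬C ⊓ A) ⊓ (¬D ⊔ ¬C)) unsat w.r.t. T
   apply at x₀: ¬C⊑D
   open: L(x₀) ⊇ {A, D, ¬C, ∀t.¬D, ∃s.A} (+ ∃-successors)
2. Hence (¬C ⊓ A) ⊑ (D ⊓ C): not entailed.

No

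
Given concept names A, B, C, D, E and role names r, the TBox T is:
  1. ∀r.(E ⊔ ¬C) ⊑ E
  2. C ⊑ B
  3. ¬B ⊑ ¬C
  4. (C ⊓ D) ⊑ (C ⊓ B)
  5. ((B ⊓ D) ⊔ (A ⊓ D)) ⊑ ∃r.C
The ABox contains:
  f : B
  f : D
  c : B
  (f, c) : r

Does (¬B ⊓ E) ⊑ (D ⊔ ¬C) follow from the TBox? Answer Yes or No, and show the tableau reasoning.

1. (¬B ⊓ E) ⊑ (D ⊔ ¬C)  ⇔  ((¬B ⊓ E) ⊓ (¬D ⊓ C)) unsat w.r.t. T
   all branches close; clash {C, ¬C} at x₀
2. Hence (¬B ⊓ E) ⊑ (D ⊔ ¬C): entailed.

Yes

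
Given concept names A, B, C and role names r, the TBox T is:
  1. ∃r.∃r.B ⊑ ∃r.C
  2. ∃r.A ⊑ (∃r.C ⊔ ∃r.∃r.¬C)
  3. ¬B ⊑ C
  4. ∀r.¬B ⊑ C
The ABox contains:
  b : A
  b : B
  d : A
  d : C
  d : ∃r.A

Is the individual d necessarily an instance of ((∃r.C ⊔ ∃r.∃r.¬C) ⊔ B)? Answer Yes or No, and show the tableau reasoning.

Yes

1. d : ((∃r.C ⊔ ∃r.∃r.¬C) ⊔ B)?  L(d) = {A, C, ∃r.A} ∪ {((∀r.¬C ⊓ ∀r.∀r.C) ⊓ ¬B)}
   clash {C, ¬C} at an ∃-successor — d ∈ ((∃r.C ⊔ ∃r.∃r.¬C) ⊔ B)
2. Hence d : ((∃r.C ⊔ ∃r.∃r.¬C) ⊔ B): entailed.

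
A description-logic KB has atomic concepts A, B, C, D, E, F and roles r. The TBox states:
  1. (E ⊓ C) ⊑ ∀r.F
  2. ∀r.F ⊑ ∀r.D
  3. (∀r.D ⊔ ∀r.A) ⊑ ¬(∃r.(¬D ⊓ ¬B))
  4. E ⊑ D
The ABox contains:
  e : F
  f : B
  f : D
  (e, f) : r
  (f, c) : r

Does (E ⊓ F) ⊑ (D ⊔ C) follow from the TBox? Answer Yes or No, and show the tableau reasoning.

1. (E ⊓ F) ⊑ (D ⊔ C)  ⇔  ((E ⊓ F) ⊓ (¬D ⊓ ¬C)) unsat w.r.t. T
   all branches close; clash {D, ¬D} at x₀
2. Hence (E ⊓ F) ⊑ (D ⊔ C): entailed.

Yes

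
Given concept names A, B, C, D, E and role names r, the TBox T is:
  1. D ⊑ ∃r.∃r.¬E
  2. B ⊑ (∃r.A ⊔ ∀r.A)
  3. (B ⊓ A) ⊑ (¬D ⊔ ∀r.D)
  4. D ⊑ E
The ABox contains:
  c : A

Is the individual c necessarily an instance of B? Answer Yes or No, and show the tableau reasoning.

No

1. c : B?  L(c) = {A} ∪ {¬B}
   open: L(c) ⊇ {A, ¬B, ¬D} — c ∉ B possible
2. Hence c : B: not entailed.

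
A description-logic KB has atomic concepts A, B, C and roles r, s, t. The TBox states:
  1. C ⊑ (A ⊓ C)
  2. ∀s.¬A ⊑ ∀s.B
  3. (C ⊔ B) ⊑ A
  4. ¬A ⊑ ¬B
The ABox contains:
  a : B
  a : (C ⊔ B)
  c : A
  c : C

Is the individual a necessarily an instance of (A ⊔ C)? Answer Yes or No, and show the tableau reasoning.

Yes

1. a : (A ⊔ C)?  L(a) = {B, (C ⊔ B)} ∪ {(¬A ⊓ ¬C)}
   clash {B, ¬B} at a — a ∈ (A ⊔ C)
2. Hence a : (A ⊔ C): entailed.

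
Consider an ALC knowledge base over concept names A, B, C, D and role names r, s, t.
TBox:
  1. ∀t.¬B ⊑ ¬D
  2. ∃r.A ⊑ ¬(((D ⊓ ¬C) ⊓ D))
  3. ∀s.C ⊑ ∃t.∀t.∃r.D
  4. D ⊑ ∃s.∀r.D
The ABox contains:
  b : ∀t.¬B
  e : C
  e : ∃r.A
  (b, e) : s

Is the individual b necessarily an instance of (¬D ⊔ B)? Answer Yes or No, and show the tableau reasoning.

1. b : (¬D ⊔ B)?  L(b) = {∀t.¬B} ∪ {(D ⊓ ¬B)}
   clash {D, ¬D} at b — b ∈ (¬D ⊔ B)
2. Hence b : (¬D ⊔ B): entailed.

Yes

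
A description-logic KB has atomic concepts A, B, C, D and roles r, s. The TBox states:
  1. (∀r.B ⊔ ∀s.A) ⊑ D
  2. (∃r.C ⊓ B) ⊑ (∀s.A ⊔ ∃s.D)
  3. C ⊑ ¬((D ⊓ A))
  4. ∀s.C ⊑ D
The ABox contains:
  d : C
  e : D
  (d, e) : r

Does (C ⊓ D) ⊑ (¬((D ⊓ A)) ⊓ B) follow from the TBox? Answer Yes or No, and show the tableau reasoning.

1. (C ⊓ D) ⊑ (¬((D ⊓ A)) ⊓ B)  ⇔  ((C ⊓ D) ⊓ ((D ⊓ A) ⊔ ¬B)) unsat w.r.t. T
   apply at x₀: C⊑¬((D ⊓ A))
   open: L(x₀) ⊇ {C, D, ¬A, ¬B}
2. Hence (C ⊓ D) ⊑ (¬((D ⊓ A)) ⊓ B): not entailed.

No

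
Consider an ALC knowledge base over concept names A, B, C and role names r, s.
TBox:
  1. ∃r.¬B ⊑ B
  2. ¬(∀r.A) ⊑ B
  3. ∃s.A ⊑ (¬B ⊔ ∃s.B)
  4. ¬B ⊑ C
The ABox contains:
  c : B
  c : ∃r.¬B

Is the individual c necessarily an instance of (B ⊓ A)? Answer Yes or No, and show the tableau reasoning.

No

1. c : (B ⊓ A)?  L(c) = {B, ∃r.¬B} ∪ {(¬B ⊔ ¬A)}
   open: L(c) ⊇ {B, ¬A, ∀s.¬A, ∃r.¬B} (+ ∃-successors) — c ∉ (B ⊓ A) possible
2. Hence c : (B ⊓ A): not entailed.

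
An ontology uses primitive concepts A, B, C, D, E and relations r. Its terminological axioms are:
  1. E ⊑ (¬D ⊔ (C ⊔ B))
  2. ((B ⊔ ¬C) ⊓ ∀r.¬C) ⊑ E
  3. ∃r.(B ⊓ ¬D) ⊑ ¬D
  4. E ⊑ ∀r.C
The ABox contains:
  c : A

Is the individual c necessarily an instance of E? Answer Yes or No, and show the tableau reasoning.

No

1. c : E?  L(c) = {A} ∪ {¬E}
   open: L(c) ⊇ {A, C, ¬B, ¬E, ∀r.(¬B ⊔ D)} — c ∉ E possible
2. Hence c : E: not entailed.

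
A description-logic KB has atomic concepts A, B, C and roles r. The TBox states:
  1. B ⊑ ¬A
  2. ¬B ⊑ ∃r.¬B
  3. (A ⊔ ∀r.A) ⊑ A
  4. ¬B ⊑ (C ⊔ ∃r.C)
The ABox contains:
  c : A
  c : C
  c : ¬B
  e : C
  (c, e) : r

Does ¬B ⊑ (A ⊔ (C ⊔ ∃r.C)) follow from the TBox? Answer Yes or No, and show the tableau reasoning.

Yes

1. ¬B ⊑ (A ⊔ (C ⊔ ∃r.C))  ⇔  (¬B ⊓ (¬A ⊓ (¬C ⊓ ∀r.¬C))) unsat w.r.t. T
   all branches close; clash {A, ¬A} at x₀
2. Hence ¬B ⊑ (A ⊔ (C ⊔ ∃r.C)): entailed.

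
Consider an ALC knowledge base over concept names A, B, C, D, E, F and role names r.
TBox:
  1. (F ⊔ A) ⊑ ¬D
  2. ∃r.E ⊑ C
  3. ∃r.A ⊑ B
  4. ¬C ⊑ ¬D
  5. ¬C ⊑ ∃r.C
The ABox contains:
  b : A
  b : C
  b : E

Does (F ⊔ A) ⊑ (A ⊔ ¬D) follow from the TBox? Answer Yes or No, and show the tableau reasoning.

Yes

1. (F ⊔ A) ⊑ (A ⊔ ¬D)  ⇔  ((F ⊔ A) ⊓ (¬A ⊓ D)) unsat w.r.t. T
   all branches close; clash {A, ¬A} at x₀
2. Hence (F ⊔ A) ⊑ (A ⊔ ¬D): entailed.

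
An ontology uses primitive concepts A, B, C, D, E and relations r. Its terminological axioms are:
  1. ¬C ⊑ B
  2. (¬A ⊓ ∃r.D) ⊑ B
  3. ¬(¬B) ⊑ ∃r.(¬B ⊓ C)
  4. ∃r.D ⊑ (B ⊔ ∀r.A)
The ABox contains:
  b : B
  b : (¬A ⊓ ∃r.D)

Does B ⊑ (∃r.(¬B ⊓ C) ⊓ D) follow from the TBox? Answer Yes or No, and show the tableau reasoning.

No

1. B ⊑ (∃r.(¬B ⊓ C) ⊓ D)  ⇔  (B ⊓ (∀r.(B ⊔ ¬C) ⊔ ¬D)) unsat w.r.t. T
   apply at x₀: ¬(¬B)⊑∃r.(¬B ⊓ C)
   open: L(x₀) ⊇ {B, ¬D, ∀r.¬D, ∃r.(¬B ⊓ C)} (+ ∃-successors)
2. Hence B ⊑ (∃r.(¬B ⊓ C) ⊓ D): not entailed.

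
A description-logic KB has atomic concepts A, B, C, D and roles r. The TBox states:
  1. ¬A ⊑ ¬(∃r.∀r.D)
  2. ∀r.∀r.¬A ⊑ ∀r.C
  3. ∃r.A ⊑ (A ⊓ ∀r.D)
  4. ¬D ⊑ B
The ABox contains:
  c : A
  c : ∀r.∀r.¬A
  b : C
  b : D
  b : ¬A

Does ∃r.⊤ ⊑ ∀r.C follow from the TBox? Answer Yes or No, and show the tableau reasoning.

1. ∃r.⊤ ⊑ ∀r.C  ⇔  (∃r.⊤ ⊓ ∃r.¬C) unsat w.r.t. T
   open: L(x₀) ⊇ {A, D, ∀r.D, ∃r.¬C, ∃r.∃r.A, …} (+ ∃-successors)
2. Hence ∃r.⊤ ⊑ ∀r.C: not entailed.

No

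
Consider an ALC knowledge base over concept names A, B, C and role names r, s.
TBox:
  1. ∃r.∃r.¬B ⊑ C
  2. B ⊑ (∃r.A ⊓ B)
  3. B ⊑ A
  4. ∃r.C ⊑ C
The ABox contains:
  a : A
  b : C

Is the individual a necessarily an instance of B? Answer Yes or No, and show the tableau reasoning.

1. a : B?  L(a) = {A} ∪ {¬B}
   open: L(a) ⊇ {A, ¬B, ∀r.¬C, ∀r.∀r.B} — a ∉ B possible
2. Hence a : B: not entailed.

No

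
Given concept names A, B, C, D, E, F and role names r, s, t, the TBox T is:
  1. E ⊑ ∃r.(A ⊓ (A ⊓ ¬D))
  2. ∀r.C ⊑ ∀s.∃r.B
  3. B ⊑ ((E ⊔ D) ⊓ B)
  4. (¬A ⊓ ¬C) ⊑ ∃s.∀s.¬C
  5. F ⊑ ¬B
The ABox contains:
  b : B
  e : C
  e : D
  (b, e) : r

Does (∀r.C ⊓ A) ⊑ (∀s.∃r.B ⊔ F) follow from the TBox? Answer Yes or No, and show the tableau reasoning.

Yes

1. (∀r.C ⊓ A) ⊑ (∀s.∃r.B ⊔ F)  ⇔  ((∀r.C ⊓ A) ⊓ (∃s.∀r.¬B ⊓ ¬F)) unsat w.r.t. T
   all branches close; clash {B, ¬B} at an ∃-successor
2. Hence (∀r.C ⊓ A) ⊑ (∀s.∃r.B ⊔ F): entailed.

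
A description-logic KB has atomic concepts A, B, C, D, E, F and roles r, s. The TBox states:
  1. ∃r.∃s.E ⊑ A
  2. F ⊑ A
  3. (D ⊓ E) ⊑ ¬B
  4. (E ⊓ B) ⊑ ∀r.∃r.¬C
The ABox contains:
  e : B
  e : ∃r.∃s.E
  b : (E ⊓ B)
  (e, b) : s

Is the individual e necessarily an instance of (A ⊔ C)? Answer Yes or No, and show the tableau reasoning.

1. e : (A ⊔ C)?  L(e) = {B, ∃r.∃s.E} ∪ {(¬A ⊓ ¬C)}
   clash {A, ¬A} at e — e ∈ (A ⊔ C)
2. Hence e : (A ⊔ C): entailed.

Yes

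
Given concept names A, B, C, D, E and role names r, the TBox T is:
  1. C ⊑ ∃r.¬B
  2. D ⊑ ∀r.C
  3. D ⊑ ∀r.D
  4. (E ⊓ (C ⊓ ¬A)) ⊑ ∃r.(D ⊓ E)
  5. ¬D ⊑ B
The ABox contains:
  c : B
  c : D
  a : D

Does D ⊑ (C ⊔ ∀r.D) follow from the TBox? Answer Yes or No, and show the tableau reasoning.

1. D ⊑ (C ⊔ ∀r.D)  ⇔  (D ⊓ (¬C ⊓ ∃r.¬D)) unsat w.r.t. T
   all branches close; clash {D, ¬D} at an ∃-successor
2. Hence D ⊑ (C ⊔ ∀r.D): entailed.

Yes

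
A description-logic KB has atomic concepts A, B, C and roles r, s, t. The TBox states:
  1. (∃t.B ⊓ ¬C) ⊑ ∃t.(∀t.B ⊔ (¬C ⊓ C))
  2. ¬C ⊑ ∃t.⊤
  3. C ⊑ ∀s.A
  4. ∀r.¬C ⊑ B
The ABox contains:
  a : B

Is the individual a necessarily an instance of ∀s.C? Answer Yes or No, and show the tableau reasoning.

1. a : ∀s.C?  L(a) = {B} ∪ {∃s.¬C}
   open: L(a) ⊇ {B, C, ∀s.A, ∃s.¬C} (+ ∃-successors) — a ∉ ∀s.C possible
2. Hence a : ∀s.C: not entailed.

No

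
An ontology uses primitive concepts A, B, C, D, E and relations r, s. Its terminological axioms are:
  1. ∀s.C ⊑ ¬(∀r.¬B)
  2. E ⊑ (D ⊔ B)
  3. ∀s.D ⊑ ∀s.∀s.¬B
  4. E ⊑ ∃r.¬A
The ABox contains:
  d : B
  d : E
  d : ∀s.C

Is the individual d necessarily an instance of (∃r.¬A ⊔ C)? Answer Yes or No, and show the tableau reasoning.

1. d : (∃r.¬A ⊔ C)?  L(d) = {B, E, ∀s.C} ∪ {(∀r.A ⊓ ¬C)}
   clash {A, ¬A} at an ∃-successor — d ∈ (∃r.¬A ⊔ C)
2. Hence d : (∃r.¬A ⊔ C): entailed.

Yes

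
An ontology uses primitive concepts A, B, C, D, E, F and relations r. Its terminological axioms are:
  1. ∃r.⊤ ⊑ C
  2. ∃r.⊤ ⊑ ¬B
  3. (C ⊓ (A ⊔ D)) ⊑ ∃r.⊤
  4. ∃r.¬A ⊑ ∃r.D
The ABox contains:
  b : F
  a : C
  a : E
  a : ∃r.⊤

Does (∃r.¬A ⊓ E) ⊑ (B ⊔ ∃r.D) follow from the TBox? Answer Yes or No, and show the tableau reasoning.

Yes

1. (∃r.¬A ⊓ E) ⊑ (B ⊔ ∃r.D)  ⇔  ((∃r.¬A ⊓ E) ⊓ (¬B ⊓ ∀r.¬D)) unsat w.r.t. T
   all branches close; clash {D, ¬D} at an ∃-successor
2. Hence (∃r.¬A ⊓ E) ⊑ (B ⊔ ∃r.D): entailed.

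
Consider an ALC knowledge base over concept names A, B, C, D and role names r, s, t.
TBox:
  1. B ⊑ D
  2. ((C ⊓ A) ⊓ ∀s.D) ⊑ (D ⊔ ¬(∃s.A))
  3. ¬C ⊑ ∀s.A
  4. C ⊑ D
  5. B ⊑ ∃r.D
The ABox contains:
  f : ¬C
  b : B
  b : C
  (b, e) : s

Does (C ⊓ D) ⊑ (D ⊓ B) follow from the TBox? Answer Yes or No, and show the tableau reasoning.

1. (C ⊓ D) ⊑ (D ⊓ B)  ⇔  ((C ⊓ D) ⊓ (¬D ⊔ ¬B)) unsat w.r.t. T
   open: L(x₀) ⊇ {C, D, ¬A, ¬B}
2. Hence (C ⊓ D) ⊑ (D ⊓ B): not entailed.

No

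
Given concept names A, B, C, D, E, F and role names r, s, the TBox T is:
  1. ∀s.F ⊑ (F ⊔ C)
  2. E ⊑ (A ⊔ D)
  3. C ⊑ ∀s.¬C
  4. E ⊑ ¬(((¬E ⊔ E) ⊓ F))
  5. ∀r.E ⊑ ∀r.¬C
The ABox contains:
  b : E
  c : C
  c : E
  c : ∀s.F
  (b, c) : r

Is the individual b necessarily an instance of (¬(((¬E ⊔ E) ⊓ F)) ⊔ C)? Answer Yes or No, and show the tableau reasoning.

Yes

1. b : (¬(((¬E ⊔ E) ⊓ F)) ⊔ C)?  L(b) = {E} ∪ {(((¬E ⊔ E) ⊓ F) ⊓ ¬C)}
   clash {F, ¬F} at b — b ∈ (¬(((¬E ⊔ E) ⊓ F)) ⊔ C)
2. Hence b : (¬(((¬E ⊔ E) ⊓ F)) ⊔ C): entailed.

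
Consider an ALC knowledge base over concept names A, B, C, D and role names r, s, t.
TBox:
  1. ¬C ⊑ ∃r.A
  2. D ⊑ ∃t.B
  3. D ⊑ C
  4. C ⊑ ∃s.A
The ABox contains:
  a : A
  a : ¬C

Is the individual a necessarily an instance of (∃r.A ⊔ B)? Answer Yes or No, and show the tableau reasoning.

Yes

1. a : (∃r.A ⊔ B)?  L(a) = {A, ¬C} ∪ {(∀r.¬A ⊓ ¬B)}
   clash {C, ¬C} at a — a ∈ (∃r.A ⊔ B)
2. Hence a : (∃r.A ⊔ B): entailed.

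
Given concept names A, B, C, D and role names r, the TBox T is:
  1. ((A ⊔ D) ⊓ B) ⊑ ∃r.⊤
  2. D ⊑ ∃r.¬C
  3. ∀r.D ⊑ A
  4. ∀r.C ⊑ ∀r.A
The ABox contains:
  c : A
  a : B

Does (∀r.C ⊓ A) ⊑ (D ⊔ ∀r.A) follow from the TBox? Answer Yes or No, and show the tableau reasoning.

Yes

1. (∀r.C ⊓ A) ⊑ (D ⊔ ∀r.A)  ⇔  ((∀r.C ⊓ A) ⊓ (¬D ⊓ ∃r.¬A)) unsat w.r.t. T
   all branches close; clash {A, ¬A} at an ∃-successor
2. Hence (∀r.C ⊓ A) ⊑ (D ⊔ ∀r.A): entailed.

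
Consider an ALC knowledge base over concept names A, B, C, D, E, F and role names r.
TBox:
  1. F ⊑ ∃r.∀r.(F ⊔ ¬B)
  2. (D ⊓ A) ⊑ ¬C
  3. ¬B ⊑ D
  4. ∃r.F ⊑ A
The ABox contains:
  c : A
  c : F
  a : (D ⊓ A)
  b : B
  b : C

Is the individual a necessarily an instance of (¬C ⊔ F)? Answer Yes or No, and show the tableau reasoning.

Yes

1. a : (¬C ⊔ F)?  L(a) = {(D ⊓ A)} ∪ {(C ⊓ ¬F)}
   clash {C, ¬C} at a — a ∈ (¬C ⊔ F)
2. Hence a : (¬C ⊔ F): entailed.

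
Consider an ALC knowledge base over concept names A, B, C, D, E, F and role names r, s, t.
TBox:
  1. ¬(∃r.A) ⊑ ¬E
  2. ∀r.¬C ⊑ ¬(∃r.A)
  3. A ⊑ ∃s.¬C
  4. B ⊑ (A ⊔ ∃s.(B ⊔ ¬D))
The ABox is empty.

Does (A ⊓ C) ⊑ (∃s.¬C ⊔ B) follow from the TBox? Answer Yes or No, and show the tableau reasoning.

Yes

1. (A ⊓ C) ⊑ (∃s.¬C ⊔ B)  ⇔  ((A ⊓ C) ⊓ (∀s.C ⊓ ¬B)) unsat w.r.t. T
   all branches close; clash {C, ¬C} at an ∃-successor
2. Hence (A ⊓ C) ⊑ (∃s.¬C ⊔ B): entailed.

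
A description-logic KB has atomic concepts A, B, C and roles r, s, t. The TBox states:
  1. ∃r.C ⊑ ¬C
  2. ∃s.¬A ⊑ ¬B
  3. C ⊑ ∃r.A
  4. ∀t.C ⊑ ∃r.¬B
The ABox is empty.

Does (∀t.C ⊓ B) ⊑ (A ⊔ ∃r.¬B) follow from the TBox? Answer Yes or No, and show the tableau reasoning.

1. (∀t.C ⊓ B) ⊑ (A ⊔ ∃r.¬B)  ⇔  ((∀t.C ⊓ B) ⊓ (¬A ⊓ ∀r.B)) unsat w.r.t. T
   all branches close; clash {B, ¬B} at x₀
2. Hence (∀t.C ⊓ B) ⊑ (A ⊔ ∃r.¬B): entailed.

Yes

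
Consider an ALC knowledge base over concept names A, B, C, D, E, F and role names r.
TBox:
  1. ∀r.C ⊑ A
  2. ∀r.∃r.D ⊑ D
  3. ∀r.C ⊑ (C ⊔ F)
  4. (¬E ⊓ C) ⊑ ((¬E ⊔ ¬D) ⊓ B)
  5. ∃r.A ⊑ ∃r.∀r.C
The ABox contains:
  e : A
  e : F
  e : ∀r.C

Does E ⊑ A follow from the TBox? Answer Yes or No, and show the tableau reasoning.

1. E ⊑ A  ⇔  (E ⊓ ¬A) unsat w.r.t. T
   open: L(x₀) ⊇ {E, ¬A, ∀r.¬A, ∃r.¬C, ∃r.∀r.¬D} (+ ∃-successors)
2. Hence E ⊑ A: not entailed.

No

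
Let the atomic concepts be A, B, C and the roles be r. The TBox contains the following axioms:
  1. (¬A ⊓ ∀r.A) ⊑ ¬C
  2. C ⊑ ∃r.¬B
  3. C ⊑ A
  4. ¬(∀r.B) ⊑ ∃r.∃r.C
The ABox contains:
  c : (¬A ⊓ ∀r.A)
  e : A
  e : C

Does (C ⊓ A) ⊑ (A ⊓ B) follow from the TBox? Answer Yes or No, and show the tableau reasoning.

1. (C ⊓ A) ⊑ (A ⊓ B)  ⇔  ((C ⊓ A) ⊓ (¬A ⊔ ¬B)) unsat w.r.t. T
   apply at x₀: C⊑∃r.¬B
   open: L(x₀) ⊇ {A, C, ¬B, ∃r.¬B, ∃r.∃r.C} (+ ∃-successors)
2. Hence (C ⊓ A) ⊑ (A ⊓ B): not entailed.

No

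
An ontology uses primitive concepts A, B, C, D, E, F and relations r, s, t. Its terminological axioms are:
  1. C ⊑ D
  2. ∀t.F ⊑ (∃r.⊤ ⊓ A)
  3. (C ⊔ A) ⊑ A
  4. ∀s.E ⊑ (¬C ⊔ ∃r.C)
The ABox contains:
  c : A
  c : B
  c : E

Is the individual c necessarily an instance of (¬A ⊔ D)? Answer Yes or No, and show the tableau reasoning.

No

1. c : (¬A ⊔ D)?  L(c) = {A, B, E} ∪ {(A ⊓ ¬D)}
   open: L(c) ⊇ {A, B, E, ¬C, ¬D, …} (+ ∃-successors) — c ∉ (¬A ⊔ D) possible
2. Hence c : (¬A ⊔ D): not entailed.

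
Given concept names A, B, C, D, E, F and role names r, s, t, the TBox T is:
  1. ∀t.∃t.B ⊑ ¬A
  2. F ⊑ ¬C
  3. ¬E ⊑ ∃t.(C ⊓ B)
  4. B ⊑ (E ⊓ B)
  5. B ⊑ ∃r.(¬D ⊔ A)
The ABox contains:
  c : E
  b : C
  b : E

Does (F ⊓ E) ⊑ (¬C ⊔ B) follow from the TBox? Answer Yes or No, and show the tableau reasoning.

1. (F ⊓ E) ⊑ (¬C ⊔ B)  ⇔  ((F ⊓ E) ⊓ (C ⊓ ¬B)) unsat w.r.t. T
   all branches close; clash {C, ¬C} at x₀
2. Hence (F ⊓ E) ⊑ (¬C ⊔ B): entailed.

Yes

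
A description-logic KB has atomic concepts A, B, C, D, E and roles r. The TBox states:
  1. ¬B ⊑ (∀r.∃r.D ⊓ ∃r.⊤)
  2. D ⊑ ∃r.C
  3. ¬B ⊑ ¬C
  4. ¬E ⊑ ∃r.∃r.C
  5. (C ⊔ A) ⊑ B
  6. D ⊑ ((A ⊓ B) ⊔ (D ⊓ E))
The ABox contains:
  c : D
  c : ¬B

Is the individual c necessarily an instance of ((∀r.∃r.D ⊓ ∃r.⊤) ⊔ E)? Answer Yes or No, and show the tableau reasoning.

Yes

1. c : ((∀r.∃r.D ⊓ ∃r.⊤) ⊔ E)?  L(c) = {D, ¬B} ∪ {((∃r.∀r.¬D ⊔ ∀r.⊥) ⊓ ¬E)}
   clash {B, ¬B} at c — c ∈ ((∀r.∃r.D ⊓ ∃r.⊤) ⊔ E)
2. Hence c : ((∀r.∃r.D ⊓ ∃r.⊤) ⊔ E): entailed.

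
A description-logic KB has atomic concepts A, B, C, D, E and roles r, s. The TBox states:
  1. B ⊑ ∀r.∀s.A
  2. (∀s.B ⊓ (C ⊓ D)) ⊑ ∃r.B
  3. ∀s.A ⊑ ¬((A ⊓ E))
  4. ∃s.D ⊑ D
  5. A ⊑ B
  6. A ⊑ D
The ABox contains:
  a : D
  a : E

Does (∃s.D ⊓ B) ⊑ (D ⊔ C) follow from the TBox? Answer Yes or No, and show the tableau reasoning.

1. (∃s.D ⊓ B) ⊑ (D ⊔ C)  ⇔  ((∃s.D ⊓ B) ⊓ (¬D ⊓ ¬C)) unsat w.r.t. T
   all branches close; clash {D, ¬D} at x₀
2. Hence (∃s.D ⊓ B) ⊑ (D ⊔ C): entailed.

Yes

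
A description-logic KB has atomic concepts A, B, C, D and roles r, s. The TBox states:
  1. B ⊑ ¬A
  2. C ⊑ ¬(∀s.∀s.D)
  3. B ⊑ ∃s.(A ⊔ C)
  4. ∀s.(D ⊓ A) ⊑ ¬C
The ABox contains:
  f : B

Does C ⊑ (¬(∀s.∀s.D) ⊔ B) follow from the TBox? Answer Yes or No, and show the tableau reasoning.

Yes

1. C ⊑ (¬(∀s.∀s.D) ⊔ B)  ⇔  (C ⊓ (∀s.∀s.D ⊓ ¬B)) unsat w.r.t. T
   all branches close; clash {C, ¬C} at x₀
2. Hence C ⊑ (¬(∀s.∀s.D) ⊔ B): entailed.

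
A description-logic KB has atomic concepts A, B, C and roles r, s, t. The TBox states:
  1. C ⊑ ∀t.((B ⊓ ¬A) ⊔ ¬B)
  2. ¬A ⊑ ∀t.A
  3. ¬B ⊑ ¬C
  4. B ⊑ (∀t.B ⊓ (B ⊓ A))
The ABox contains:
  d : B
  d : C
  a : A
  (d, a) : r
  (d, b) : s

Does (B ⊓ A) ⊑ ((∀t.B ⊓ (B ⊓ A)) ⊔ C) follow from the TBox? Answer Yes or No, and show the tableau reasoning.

1. (B ⊓ A) ⊑ ((∀t.B ⊓ (B ⊓ A)) ⊔ C)  ⇔  ((B ⊓ A) ⊓ ((∃t.¬B ⊔ (¬B ⊔ ¬A)) ⊓ ¬C)) unsat w.r.t. T
   all branches close; clash {A, ¬A} at x₀
2. Hence (B ⊓ A) ⊑ ((∀t.B ⊓ (B ⊓ A)) ⊔ C): entailed.

Yes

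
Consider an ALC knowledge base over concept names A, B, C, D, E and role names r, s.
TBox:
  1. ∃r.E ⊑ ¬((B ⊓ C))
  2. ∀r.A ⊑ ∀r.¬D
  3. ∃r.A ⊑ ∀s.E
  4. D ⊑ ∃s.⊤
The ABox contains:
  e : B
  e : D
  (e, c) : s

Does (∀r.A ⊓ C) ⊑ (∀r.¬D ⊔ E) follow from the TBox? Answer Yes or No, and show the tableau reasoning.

Yes

1. (∀r.A ⊓ C) ⊑ (∀r.¬D ⊔ E)  ⇔  ((∀r.A ⊓ C) ⊓ (∃r.D ⊓ ¬E)) unsat w.r.t. T
   all branches close; clash {C, ¬C} at x₀
2. Hence (∀r.A ⊓ C) ⊑ (∀r.¬D ⊔ E): entailed.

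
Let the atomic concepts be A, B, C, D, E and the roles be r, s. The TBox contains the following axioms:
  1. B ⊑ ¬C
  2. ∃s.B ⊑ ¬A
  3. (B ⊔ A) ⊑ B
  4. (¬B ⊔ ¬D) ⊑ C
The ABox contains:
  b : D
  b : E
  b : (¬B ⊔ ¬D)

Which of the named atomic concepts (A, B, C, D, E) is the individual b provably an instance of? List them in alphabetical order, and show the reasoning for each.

{C, D, E}

1. b : A?  L(b) = {D, E, (¬B ⊔ ¬D)} ∪ {¬A}
   apply at b: (¬B ⊔ ¬D)⊑C
   open: L(b) ⊇ {C, D, E, ¬A, ¬B} — b ∉ A possible
2. b : B?  L(b) = {D, E, (¬B ⊔ ¬D)} ∪ {¬B}
   apply at b: (¬B ⊔ ¬D)⊑C
   open: L(b) ⊇ {C, D, E, ¬A, ¬B} — b ∉ B possible
3. b : C?  L(b) = {D, E, (¬B ⊔ ¬D)} ∪ {¬C}
   clash {C, ¬C} at b — b ∈ C
4. b : D?  L(b) = {D, E, (¬B ⊔ ¬D)} ∪ {¬D}
   clash {D, ¬D} at b — b ∈ D
5. b : E?  L(b) = {D, E, (¬B ⊔ ¬D)} ∪ {¬E}
   clash {E, ¬E} at b — b ∈ E
6. Entailed for b: {C, D, E}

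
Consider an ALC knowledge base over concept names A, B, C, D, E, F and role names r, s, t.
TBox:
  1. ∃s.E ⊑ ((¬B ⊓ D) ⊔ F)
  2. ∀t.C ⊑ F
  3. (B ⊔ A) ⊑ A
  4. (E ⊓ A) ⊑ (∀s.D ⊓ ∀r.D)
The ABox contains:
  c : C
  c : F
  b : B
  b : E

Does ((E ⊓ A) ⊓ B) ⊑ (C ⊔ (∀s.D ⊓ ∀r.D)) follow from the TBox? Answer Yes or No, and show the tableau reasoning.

1. ((E ⊓ A) ⊓ B) ⊑ (C ⊔ (∀s.D ⊓ ∀r.D))  ⇔  (((E ⊓ A) ⊓ B) ⊓ (¬C ⊓ (∃s.¬D ⊔ ∃r.¬D))) unsat w.r.t. T
   all branches close; clash {D, ¬D} at an ∃-successor
2. Hence ((E ⊓ A) ⊓ B) ⊑ (C ⊔ (∀s.D ⊓ ∀r.D)): entailed.

Yes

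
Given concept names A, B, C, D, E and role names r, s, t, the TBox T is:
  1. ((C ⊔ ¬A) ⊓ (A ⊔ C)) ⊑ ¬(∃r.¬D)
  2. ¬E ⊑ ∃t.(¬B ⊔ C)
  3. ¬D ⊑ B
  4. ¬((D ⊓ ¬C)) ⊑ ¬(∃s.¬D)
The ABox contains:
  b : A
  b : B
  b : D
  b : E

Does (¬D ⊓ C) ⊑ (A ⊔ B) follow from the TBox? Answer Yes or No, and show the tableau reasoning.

Yes

1. (¬D ⊓ C) ⊑ (A ⊔ B)  ⇔  ((¬D ⊓ C) ⊓ (¬A ⊓ ¬B)) unsat w.r.t. T
   all branches close; clash {B, ¬B} at x₀
2. Hence (¬D ⊓ C) ⊑ (A ⊔ B): entailed.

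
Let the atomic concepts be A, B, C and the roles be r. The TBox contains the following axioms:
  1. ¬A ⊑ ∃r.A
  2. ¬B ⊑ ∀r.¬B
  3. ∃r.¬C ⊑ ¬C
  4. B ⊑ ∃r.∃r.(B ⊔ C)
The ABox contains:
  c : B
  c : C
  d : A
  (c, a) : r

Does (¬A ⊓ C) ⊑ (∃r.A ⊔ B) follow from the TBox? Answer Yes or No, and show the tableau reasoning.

Yes

1. (¬A ⊓ C) ⊑ (∃r.A ⊔ B)  ⇔  ((¬A ⊓ C) ⊓ (∀r.¬A ⊓ ¬B)) unsat w.r.t. T
   all branches close; clash {C, ¬C} at x₀
2. Hence (¬A ⊓ C) ⊑ (∃r.A ⊔ B): entailed.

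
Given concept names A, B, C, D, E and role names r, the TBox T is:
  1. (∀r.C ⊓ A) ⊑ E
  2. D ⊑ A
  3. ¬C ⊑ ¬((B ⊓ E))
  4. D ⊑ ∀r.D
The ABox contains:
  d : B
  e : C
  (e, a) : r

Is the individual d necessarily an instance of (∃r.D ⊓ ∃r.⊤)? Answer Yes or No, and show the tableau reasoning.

1. d : (∃r.D ⊓ ∃r.⊤)?  L(d) = {B} ∪ {(∀r.¬D ⊔ ∀r.⊥)}
   open: L(d) ⊇ {B, C, ¬D, ∀r.¬D, ∃r.¬C} (+ ∃-successors) — d ∉ (∃r.D ⊓ ∃r.⊤) possible
2. Hence d : (∃r.D ⊓ ∃r.⊤): not entailed.

No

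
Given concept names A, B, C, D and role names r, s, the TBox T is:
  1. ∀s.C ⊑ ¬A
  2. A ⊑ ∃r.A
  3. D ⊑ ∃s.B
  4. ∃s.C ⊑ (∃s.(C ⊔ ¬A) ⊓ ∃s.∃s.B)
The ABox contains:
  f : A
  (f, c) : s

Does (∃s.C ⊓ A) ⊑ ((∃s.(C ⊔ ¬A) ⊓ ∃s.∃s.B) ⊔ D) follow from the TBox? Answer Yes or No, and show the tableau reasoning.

Yes

1. (∃s.C ⊓ A) ⊑ ((∃s.(C ⊔ ¬A) ⊓ ∃s.∃s.B) ⊔ D)  ⇔  ((∃s.C ⊓ A) ⊓ ((∀s.(¬C ⊓ A) ⊔ ∀s.∀s.¬B) ⊓ ¬D)) unsat w.r.t. T
   all branches close; clash {A, ¬A} at x₀
2. Hence (∃s.C ⊓ A) ⊑ ((∃s.(C ⊔ ¬A) ⊓ ∃s.∃s.B) ⊔ D): entailed.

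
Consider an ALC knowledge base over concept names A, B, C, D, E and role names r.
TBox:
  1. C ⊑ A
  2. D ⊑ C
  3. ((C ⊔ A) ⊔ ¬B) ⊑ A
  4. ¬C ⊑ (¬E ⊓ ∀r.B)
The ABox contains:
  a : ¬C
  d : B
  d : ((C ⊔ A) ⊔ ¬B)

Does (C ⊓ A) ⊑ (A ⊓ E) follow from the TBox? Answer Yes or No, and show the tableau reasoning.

1. (C ⊓ A) ⊑ (A ⊓ E)  ⇔  ((C ⊓ A) ⊓ (¬A ⊔ ¬E)) unsat w.r.t. T
   open: L(x₀) ⊇ {A, C, ¬E}
2. Hence (C ⊓ A) ⊑ (A ⊓ E): not entailed.

No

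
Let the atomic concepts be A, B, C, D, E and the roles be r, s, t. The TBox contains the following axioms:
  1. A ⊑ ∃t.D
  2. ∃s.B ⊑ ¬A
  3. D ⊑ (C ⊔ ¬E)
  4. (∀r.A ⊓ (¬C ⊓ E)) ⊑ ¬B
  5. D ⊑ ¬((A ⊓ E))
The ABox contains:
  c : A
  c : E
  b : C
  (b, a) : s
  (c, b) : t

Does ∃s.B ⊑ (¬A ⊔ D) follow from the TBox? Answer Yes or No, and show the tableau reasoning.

1. ∃s.B ⊑ (¬A ⊔ D)  ⇔  (∃s.B ⊓ (A ⊓ ¬D)) unsat w.r.t. T
   all branches close; clash {A, ¬A} at x₀
2. Hence ∃s.B ⊑ (¬A ⊔ D): entailed.

Yes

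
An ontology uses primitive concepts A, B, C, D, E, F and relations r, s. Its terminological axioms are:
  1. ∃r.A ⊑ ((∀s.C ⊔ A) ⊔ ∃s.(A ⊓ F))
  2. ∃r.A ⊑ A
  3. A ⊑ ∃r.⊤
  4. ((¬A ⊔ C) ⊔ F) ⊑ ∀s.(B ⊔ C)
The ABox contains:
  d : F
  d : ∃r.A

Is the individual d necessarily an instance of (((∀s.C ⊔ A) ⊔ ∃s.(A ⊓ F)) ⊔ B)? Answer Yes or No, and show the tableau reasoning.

1. d : (((∀s.C ⊔ A) ⊔ ∃s.(A ⊓ F)) ⊔ B)?  L(d) = {F, ∃r.A} ∪ {(((∃s.¬C ⊓ ¬A) ⊓ ∀s.(¬A ⊔ ¬F)) ⊓ ¬B)}
   clash {A, ¬A} at d — d ∈ (((∀s.C ⊔ A) ⊔ ∃s.(A ⊓ F)) ⊔ B)
2. Hence d : (((∀s.C ⊔ A) ⊔ ∃s.(A ⊓ F)) ⊔ B): entailed.

Yes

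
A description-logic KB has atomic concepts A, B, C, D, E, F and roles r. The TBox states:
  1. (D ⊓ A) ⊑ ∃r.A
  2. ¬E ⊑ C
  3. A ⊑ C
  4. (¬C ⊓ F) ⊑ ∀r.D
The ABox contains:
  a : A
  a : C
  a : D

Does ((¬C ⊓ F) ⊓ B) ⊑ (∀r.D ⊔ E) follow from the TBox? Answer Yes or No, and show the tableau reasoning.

Yes

1. ((¬C ⊓ F) ⊓ B) ⊑ (∀r.D ⊔ E)  ⇔  (((¬C ⊓ F) ⊓ B) ⊓ (∃r.¬D ⊓ ¬E)) unsat w.r.t. T
   all branches close; clash {C, ¬C} at x₀
2. Hence ((¬C ⊓ F) ⊓ B) ⊑ (∀r.D ⊔ E): entailed.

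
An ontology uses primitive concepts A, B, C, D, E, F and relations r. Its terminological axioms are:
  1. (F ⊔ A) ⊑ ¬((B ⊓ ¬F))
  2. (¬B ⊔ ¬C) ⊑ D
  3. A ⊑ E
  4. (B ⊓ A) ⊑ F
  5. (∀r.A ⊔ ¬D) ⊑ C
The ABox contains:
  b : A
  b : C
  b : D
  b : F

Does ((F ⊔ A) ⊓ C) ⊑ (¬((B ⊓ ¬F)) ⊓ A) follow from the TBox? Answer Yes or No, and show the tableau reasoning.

No

1. ((F ⊔ A) ⊓ C) ⊑ (¬((B ⊓ ¬F)) ⊓ A)  ⇔  (((F ⊔ A) ⊓ C) ⊓ ((B ⊓ ¬F) ⊔ ¬A)) unsat w.r.t. T
   apply at x₀: (F ⊔ A)⊑¬((B ⊓ ¬F))
   open: L(x₀) ⊇ {B, C, F, ¬A}
2. Hence ((F ⊔ A) ⊓ C) ⊑ (¬((B ⊓ ¬F)) ⊓ A): not entailed.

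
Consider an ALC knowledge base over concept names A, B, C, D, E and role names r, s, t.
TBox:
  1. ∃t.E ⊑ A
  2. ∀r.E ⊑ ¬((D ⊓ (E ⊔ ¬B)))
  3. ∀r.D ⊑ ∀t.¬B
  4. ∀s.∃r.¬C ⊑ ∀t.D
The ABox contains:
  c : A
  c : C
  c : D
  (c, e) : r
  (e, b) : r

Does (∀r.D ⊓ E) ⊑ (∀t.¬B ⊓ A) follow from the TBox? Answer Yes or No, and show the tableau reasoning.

No

1. (∀r.D ⊓ E) ⊑ (∀t.¬B ⊓ A)  ⇔  ((∀r.D ⊓ E) ⊓ (∃t.B ⊔ ¬A)) unsat w.r.t. T
   apply at x₀: ∀r.D⊑∀t.¬B
   open: L(x₀) ⊇ {E, ¬A, ∀r.D, ∀t.¬B, ∀t.¬E, …} (+ ∃-successors)
2. Hence (∀r.D ⊓ E) ⊑ (∀t.¬B ⊓ A): not entailed.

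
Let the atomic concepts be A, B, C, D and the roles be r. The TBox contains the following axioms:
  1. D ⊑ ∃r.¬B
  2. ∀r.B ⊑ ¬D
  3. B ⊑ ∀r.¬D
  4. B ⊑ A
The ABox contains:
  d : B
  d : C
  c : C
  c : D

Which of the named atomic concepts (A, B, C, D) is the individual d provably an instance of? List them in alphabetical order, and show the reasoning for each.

{A, B, C}

1. d : A?  L(d) = {B, C} ∪ {¬A}
   clash {A, ¬A} at d — d ∈ A
2. d : B?  L(d) = {B, C} ∪ {¬B}
   clash {B, ¬B} at d — d ∈ B
3. d : C?  L(d) = {B, C} ∪ {¬C}
   clash {C, ¬C} at d — d ∈ C
4. d : D?  L(d) = {B, C} ∪ {¬D}
   apply at d: B⊑∀r.¬D; B⊑A
   open: L(d) ⊇ {A, B, C, ¬D, ∀r.¬D} — d ∉ D possible
5. Entailed for d: {A, B, C}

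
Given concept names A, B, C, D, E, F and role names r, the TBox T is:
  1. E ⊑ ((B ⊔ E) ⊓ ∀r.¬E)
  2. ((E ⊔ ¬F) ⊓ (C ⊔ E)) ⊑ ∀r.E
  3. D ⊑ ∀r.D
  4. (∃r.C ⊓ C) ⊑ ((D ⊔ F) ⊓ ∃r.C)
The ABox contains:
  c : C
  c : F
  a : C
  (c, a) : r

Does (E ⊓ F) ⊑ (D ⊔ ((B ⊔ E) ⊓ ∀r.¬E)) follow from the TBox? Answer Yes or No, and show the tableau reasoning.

1. (E ⊓ F) ⊑ (D ⊔ ((B ⊔ E) ⊓ ∀r.¬E))  ⇔  ((E ⊓ F) ⊓ (¬D ⊓ ((¬B ⊓ ¬E) ⊔ ∃r.E))) unsat w.r.t. T
   all branches close; clash {E, ¬E} at an ∃-successor
2. Hence (E ⊓ F) ⊑ (D ⊔ ((B ⊔ E) ⊓ ∀r.¬E)): entailed.

Yes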